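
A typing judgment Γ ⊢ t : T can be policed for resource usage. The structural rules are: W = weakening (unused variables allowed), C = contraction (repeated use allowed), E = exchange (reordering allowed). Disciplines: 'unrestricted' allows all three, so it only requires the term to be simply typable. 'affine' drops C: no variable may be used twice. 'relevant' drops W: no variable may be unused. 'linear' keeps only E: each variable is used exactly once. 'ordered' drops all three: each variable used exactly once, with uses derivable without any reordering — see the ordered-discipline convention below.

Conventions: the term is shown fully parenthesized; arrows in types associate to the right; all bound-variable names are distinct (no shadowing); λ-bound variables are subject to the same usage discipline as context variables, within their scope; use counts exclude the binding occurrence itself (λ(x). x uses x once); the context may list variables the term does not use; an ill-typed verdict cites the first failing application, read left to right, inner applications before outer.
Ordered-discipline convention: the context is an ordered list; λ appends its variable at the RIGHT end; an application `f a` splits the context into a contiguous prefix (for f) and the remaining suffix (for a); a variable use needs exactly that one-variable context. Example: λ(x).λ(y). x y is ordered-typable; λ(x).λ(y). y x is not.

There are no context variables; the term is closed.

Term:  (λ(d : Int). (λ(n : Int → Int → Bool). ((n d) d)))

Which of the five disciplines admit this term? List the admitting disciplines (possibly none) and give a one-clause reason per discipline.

accepted by: relevant, unrestricted
usage: d (λ-bound) ×2, n (λ-bound) ×1
left-to-right use order: n, d, d
typing: ✓ — Int → (Int → Int → Bool) → Bool
ordered ✗ (d ×2 used more than once (contraction))
linear ✗ (d ×2 used more than once (contraction))
affine ✗ (d ×2 used more than once (contraction))
relevant ✓ (at least one use each (d, n))
unrestricted ✓ (simply typable at Int → (Int → Int → Bool) → Bool; W, C, E all held)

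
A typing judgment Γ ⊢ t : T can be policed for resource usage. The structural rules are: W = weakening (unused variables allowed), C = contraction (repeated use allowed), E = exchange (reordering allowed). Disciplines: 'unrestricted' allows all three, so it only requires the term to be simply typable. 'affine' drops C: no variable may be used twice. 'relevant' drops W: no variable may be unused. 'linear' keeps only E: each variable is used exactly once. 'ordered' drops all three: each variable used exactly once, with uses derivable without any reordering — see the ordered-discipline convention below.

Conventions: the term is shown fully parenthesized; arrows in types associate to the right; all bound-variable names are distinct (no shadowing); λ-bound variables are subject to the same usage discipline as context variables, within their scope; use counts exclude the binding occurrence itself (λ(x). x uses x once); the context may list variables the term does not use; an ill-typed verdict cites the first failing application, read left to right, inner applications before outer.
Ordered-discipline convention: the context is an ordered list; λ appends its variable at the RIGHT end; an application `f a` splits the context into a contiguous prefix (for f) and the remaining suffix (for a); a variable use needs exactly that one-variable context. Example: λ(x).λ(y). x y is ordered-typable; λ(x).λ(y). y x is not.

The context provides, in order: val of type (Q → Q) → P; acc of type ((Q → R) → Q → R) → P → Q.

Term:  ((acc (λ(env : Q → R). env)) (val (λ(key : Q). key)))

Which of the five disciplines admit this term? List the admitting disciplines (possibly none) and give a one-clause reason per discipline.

admitted in: linear, affine, relevant, unrestricted
variable uses: val: 1; acc: 1; env (λ-bound): 1; key (λ-bound): 1
order of uses: acc, env, val, key
typing: well-typed at Q
ordered ✗ (no contiguous prefix/suffix split fits acc, env, val, key)
linear ✓ (exactly-once usage across val, acc, env, key)
affine ✓ (at most one use each (val, acc, env, key))
relevant ✓ (at least one use each (val, acc, env, key))
unrestricted ✓ (typability at Q is all that's needed)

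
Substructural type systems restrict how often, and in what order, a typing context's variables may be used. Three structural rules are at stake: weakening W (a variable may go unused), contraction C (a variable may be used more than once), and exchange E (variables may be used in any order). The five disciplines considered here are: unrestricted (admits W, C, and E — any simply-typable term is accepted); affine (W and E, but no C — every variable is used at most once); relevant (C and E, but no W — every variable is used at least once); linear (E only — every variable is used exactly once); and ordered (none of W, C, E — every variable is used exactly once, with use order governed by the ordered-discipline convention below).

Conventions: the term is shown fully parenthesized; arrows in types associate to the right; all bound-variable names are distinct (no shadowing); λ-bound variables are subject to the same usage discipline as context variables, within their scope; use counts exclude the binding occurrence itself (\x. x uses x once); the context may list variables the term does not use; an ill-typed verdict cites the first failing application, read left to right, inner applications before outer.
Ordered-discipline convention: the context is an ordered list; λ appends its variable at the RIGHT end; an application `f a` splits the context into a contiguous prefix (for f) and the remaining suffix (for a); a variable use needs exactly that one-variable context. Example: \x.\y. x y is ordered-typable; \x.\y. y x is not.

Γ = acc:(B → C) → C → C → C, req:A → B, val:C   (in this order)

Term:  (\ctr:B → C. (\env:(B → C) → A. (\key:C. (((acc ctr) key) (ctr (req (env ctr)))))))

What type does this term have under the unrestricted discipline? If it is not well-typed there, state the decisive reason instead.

term : (B → C) → ((B → C) → A) → C → C
usage: acc ×1, req ×1, val ×0, ctr (λ-bound) ×3, env (λ-bound) ×1, key (λ-bound) ×1
left-to-right use order: acc, ctr, key, ctr, req, env, ctr
typing: well-typed at (B → C) → ((B → C) → A) → C → C
across the five disciplines: ordered ✗ · linear ✗ · affine ✗ · relevant ✗ · unrestricted ✓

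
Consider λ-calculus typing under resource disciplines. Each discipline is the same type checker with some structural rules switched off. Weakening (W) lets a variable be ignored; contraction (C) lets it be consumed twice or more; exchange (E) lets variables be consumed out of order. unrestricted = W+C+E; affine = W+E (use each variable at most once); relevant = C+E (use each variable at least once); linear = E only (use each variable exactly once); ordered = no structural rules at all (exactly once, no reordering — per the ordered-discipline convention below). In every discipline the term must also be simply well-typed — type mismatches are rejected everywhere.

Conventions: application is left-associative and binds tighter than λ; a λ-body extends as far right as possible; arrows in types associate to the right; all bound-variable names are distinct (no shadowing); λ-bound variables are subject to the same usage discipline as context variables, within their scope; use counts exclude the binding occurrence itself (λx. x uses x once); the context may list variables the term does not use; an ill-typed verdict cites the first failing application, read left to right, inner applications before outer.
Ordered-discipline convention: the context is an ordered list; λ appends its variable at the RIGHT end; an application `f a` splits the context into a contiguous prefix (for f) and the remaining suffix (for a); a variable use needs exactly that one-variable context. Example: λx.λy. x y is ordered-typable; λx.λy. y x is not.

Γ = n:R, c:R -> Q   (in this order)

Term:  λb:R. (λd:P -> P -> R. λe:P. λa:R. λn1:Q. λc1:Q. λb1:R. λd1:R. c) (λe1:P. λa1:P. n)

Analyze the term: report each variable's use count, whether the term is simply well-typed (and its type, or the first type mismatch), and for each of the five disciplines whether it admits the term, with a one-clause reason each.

counts: n: 1, c: 1, b (λ-bound): 0, d (λ-bound): 0, e (λ-bound): 0, a (λ-bound): 0, n1 (λ-bound): 0, c1 (λ-bound): 0, b1 (λ-bound): 0, d1 (λ-bound): 0, e1 (λ-bound): 0, a1 (λ-bound): 0
uses in reading order: c, n
typing: the term checks, with type R -> P -> R -> Q -> Q -> R -> R -> R -> Q
ordered: ✗, needs weakening: b, d, e, a, n1, c1, b1, d1, e1, a1 unused
linear: ✗, needs weakening: b, d, e, a, n1, c1, b1, d1, e1, a1 unused
affine: ✓, n, c, b, d, e, a, n1, c1, b1, d1, e1, a1: no repeats, contraction unneeded
relevant: ✗, needs weakening: b, d, e, a, n1, c1, b1, d1, e1, a1 unused
unrestricted: ✓, well-typed at R -> P -> R -> Q -> Q -> R -> R -> R -> Q; no restrictions here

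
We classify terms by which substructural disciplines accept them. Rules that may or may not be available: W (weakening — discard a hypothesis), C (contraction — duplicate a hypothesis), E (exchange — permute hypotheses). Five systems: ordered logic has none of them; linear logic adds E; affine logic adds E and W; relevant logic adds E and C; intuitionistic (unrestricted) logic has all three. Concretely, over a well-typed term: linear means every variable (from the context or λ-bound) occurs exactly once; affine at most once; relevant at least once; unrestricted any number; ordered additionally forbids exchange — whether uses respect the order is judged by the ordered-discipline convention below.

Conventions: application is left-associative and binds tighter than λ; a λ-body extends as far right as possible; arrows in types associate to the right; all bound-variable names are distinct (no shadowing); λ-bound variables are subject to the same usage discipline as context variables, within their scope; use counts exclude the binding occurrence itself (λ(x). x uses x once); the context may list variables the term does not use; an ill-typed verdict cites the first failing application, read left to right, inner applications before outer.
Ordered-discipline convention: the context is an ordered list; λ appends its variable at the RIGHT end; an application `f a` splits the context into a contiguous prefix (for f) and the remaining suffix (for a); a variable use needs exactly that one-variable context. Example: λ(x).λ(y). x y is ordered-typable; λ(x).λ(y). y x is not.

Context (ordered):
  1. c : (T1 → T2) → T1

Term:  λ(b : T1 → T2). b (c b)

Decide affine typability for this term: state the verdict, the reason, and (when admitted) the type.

no — repeated use of b ×2
use counts: c ×1, b [bound] ×2
order of uses: b, c, b
typing: well-typed — term : (T1 → T2) → T2
per-discipline verdicts: ordered ✗ | linear ✗ | affine ✗ | relevant ✓ | unrestricted ✓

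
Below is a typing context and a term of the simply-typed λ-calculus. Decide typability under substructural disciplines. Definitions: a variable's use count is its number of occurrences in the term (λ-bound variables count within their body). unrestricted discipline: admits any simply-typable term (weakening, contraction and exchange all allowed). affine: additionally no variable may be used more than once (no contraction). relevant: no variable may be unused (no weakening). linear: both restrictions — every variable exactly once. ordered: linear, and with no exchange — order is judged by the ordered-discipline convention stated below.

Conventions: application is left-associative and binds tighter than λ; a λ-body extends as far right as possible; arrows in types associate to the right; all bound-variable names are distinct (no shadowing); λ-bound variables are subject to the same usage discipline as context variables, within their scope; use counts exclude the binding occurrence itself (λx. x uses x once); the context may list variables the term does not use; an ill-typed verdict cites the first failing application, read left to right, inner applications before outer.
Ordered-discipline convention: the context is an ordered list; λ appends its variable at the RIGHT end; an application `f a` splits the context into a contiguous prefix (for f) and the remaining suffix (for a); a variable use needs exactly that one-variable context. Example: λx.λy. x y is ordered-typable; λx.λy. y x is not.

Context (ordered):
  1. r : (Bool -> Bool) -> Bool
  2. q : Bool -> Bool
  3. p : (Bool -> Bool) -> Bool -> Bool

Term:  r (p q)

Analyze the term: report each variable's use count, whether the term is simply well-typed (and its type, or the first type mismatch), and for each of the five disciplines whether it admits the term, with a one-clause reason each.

variable uses: r: 1×, q: 1×, p: 1×
left-to-right use order: r, p, q
typing: well-typed at Bool
ordered: ✗ — no ordered split (uses run r, p, q)
linear: ✓ — each of r, q, p used exactly once
affine: ✓ — no duplicate uses among r, q, p
relevant: ✓ — at least one use each (r, q, p)
unrestricted: ✓ — simply typable at Bool; W, C, E all held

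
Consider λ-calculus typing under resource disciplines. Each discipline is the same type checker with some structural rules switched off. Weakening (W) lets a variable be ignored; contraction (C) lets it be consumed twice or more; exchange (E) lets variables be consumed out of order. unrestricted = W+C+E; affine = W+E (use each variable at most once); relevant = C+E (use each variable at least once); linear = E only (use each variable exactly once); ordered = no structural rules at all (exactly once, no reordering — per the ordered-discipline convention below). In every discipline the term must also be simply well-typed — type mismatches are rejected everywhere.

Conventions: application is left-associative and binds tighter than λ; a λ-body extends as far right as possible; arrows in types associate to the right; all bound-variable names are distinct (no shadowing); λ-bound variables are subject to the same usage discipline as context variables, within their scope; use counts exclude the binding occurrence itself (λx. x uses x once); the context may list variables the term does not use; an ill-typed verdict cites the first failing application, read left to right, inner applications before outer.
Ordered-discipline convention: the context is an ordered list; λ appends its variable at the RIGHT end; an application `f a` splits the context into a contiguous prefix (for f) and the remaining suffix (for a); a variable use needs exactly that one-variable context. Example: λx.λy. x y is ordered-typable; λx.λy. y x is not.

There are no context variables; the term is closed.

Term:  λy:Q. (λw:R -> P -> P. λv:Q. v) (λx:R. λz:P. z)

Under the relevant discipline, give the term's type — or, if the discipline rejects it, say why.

not well-typed under relevant — needs weakening: y, w, x unused
usage: y [bound]: 0×, w [bound]: 0×, v [bound]: 1×, x [bound]: 0×, z [bound]: 1×
uses in reading order: v, z
typing: the term checks, with type Q -> Q -> Q
all disciplines: ordered ✗; linear ✗; affine ✓; relevant ✗; unrestricted ✓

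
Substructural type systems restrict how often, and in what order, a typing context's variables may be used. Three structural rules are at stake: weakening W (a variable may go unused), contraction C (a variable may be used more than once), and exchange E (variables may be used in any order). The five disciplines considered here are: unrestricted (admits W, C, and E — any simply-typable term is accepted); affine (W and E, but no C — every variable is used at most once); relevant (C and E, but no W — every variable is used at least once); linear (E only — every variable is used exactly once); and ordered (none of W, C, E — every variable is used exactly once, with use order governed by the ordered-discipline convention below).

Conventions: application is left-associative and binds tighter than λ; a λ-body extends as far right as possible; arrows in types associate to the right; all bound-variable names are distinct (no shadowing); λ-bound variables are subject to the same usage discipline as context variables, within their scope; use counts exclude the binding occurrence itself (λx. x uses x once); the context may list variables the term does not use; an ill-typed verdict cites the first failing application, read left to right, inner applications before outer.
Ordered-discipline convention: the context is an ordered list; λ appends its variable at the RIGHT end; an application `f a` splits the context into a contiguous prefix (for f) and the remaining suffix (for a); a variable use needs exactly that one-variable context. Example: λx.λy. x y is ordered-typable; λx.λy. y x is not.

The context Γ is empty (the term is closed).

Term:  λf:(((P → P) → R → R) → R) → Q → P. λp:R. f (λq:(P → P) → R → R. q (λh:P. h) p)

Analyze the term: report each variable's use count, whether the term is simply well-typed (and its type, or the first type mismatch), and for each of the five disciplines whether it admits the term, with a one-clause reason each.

counts: f [bound]=1, p [bound]=1, q [bound]=1, h [bound]=1
left-to-right use order: f, q, h, p
typing: well-typed — term : ((((P → P) → R → R) → R) → Q → P) → R → Q → P
ordered: ✗, no ordered split (uses run f, q, h, p)
linear: ✓, single use per variable (f, p, q, h)
affine: ✓, at most one use each (f, p, q, h)
relevant: ✓, none of f, p, q, h goes unused
unrestricted: ✓, simply typable at ((((P → P) → R → R) → R) → Q → P) → R → Q → P; W, C, E all held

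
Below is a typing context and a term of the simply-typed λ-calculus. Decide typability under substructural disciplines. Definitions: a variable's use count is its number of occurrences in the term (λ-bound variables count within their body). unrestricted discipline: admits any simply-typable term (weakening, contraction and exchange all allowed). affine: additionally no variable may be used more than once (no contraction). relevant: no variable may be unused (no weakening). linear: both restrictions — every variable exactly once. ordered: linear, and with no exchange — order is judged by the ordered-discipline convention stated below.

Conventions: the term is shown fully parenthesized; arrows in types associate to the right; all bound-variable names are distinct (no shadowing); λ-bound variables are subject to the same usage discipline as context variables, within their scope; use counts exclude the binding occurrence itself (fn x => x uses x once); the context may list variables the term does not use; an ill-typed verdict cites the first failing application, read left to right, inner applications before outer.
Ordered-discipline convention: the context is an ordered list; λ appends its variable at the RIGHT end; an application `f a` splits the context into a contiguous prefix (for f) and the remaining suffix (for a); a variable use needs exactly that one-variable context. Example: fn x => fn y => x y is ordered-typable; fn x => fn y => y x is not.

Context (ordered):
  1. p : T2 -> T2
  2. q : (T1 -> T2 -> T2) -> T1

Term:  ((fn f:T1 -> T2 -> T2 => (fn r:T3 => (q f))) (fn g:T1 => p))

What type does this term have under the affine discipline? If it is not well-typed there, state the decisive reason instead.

term : T3 -> T1
variable uses: p ×1, q ×1, f (λ-bound) ×1, r (λ-bound) ×0, g (λ-bound) ×0
left-to-right use order: q, f, p
typing: well-typed at T3 -> T1
summary: ordered ✗ | linear ✗ | affine ✓ | relevant ✗ | unrestricted ✓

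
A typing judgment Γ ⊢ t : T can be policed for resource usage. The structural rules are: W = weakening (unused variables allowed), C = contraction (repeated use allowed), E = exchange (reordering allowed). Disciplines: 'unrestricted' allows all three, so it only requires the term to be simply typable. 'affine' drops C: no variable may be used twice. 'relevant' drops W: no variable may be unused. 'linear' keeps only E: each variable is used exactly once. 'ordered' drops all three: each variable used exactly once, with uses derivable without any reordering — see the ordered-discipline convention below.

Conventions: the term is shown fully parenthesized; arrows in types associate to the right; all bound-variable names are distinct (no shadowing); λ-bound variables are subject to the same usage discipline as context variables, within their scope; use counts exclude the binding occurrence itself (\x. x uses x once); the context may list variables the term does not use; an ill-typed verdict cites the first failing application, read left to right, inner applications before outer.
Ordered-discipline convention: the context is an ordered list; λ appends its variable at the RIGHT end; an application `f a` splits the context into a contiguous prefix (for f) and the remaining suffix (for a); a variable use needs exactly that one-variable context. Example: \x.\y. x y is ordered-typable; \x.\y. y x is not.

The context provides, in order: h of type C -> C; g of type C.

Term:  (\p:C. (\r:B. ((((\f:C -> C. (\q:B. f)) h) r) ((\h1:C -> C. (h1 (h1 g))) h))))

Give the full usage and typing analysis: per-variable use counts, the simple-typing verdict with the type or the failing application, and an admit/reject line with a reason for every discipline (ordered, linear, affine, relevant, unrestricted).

use counts: h ×2, g ×1, p (bound) ×0, r (bound) ×1, f (bound) ×1, q (bound) ×0, h1 (bound) ×2
uses in reading order: f, h, r, h1, h1, g, h
typing: the term checks, with type C -> B -> C
ordered: ✗ — needs contraction — h ×2, h1 ×2; unused: p, q — weakening required
linear: ✗ — needs contraction — h ×2, h1 ×2; unused: p, q — weakening required
affine: ✗ — needs contraction — h ×2, h1 ×2
relevant: ✗ — unused: p, q — weakening required
unrestricted: ✓ — type-checks (C -> B -> C) and nothing is barred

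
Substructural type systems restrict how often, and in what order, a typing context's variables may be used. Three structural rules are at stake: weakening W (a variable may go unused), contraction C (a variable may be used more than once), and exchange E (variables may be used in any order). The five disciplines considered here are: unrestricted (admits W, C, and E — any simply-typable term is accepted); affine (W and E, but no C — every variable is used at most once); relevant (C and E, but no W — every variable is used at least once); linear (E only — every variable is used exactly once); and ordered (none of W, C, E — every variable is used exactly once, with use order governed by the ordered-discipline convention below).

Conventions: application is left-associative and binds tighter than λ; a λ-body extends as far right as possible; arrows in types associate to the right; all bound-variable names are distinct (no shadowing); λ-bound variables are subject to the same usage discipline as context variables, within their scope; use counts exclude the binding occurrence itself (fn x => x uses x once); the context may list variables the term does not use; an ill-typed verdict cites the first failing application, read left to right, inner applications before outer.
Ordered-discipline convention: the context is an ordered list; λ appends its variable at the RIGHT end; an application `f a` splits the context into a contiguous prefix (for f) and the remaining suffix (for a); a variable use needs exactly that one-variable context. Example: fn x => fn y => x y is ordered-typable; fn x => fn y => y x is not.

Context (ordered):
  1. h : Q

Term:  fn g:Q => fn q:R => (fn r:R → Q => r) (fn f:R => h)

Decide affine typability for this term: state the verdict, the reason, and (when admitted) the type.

yes — none of h, g, q, r, f used more than once; term : Q → R → R → Q
use counts: h ×1, g (λ-bound) ×0, q (λ-bound) ×0, r (λ-bound) ×1, f (λ-bound) ×0
use order (left to right): r, h
typing: ✓ — Q → R → R → Q
across the five disciplines: ordered ✗ · linear ✗ · affine ✓ · relevant ✗ · unrestricted ✓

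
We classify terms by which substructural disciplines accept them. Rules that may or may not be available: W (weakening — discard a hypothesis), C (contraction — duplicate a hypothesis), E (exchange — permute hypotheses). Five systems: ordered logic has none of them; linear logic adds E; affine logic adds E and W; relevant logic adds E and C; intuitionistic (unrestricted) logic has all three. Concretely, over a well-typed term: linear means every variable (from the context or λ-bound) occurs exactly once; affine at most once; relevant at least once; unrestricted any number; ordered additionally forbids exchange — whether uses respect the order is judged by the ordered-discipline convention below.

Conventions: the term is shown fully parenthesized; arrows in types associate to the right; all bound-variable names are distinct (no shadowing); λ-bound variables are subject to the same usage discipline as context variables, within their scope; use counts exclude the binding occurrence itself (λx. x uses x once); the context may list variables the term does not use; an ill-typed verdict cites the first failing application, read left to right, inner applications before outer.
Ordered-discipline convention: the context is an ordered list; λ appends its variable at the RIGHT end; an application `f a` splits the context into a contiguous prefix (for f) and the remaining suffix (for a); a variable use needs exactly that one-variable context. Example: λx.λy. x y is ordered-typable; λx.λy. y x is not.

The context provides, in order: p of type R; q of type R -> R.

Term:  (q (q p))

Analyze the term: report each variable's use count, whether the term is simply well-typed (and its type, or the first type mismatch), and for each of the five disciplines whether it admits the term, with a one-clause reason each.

variable uses: p=1, q=2
use order (left to right): q, q, p
typing: the term checks, with type R
ordered: ✗ — uses contraction: q ×2
linear: ✗ — uses contraction: q ×2
affine: ✗ — uses contraction: q ×2
relevant: ✓ — every one of p, q appears
unrestricted: ✓ — typability at R is all that's needed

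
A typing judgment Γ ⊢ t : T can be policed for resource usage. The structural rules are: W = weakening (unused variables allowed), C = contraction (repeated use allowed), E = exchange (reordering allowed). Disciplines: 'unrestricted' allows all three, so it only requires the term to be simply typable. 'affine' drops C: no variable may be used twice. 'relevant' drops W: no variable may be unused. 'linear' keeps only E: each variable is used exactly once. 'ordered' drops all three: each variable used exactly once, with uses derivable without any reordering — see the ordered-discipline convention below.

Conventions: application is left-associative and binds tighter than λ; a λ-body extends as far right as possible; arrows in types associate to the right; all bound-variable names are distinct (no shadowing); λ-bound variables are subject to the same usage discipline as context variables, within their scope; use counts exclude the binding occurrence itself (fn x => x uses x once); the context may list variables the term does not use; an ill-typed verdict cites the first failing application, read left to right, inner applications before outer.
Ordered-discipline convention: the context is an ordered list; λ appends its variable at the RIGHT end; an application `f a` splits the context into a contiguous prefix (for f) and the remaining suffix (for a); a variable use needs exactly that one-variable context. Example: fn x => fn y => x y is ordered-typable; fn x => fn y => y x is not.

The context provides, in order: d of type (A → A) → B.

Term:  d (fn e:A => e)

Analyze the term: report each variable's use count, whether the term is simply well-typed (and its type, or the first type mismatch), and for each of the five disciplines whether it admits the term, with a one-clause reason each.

use counts: d ×1, e (bound) ×1
left-to-right use order: d, e
typing: well-typed at B
ordered: ✓ — single-use (d, e), ordered derivation ok
linear: ✓ — exactly-once usage across d, e
affine: ✓ — at most one use each (d, e)
relevant: ✓ — d, e: all used, weakening unneeded
unrestricted: ✓ — well-typed at B; no restrictions here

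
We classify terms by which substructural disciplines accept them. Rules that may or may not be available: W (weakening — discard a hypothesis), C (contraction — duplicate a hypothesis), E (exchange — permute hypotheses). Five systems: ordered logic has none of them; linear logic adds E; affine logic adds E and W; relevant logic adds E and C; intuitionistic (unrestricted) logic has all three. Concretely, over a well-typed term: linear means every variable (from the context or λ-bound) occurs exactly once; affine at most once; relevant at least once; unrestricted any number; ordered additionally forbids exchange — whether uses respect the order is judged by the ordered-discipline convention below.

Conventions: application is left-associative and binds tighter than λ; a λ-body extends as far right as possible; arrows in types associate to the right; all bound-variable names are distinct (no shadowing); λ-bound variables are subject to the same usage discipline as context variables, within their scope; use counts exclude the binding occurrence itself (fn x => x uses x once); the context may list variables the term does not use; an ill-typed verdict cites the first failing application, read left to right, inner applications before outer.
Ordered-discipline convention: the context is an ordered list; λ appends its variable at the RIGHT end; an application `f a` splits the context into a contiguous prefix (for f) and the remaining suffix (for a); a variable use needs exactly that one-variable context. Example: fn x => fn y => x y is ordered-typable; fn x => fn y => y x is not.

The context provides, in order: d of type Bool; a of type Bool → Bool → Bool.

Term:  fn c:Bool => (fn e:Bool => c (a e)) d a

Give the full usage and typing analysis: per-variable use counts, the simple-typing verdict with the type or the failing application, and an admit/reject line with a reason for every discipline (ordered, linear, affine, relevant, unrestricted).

use counts: d: 1×, a: 2×, c (bound): 1×, e (bound): 1×
use order (left to right): c, a, e, d, a
typing: ill-typed: can't apply a value of type Bool
ordered: ✗ — the type mismatch rejects it
linear: ✗ — not simply typable
affine: ✗ — fails simple typing
relevant: ✗ — a type mismatch blocks all five
unrestricted: ✗ — the type mismatch rejects it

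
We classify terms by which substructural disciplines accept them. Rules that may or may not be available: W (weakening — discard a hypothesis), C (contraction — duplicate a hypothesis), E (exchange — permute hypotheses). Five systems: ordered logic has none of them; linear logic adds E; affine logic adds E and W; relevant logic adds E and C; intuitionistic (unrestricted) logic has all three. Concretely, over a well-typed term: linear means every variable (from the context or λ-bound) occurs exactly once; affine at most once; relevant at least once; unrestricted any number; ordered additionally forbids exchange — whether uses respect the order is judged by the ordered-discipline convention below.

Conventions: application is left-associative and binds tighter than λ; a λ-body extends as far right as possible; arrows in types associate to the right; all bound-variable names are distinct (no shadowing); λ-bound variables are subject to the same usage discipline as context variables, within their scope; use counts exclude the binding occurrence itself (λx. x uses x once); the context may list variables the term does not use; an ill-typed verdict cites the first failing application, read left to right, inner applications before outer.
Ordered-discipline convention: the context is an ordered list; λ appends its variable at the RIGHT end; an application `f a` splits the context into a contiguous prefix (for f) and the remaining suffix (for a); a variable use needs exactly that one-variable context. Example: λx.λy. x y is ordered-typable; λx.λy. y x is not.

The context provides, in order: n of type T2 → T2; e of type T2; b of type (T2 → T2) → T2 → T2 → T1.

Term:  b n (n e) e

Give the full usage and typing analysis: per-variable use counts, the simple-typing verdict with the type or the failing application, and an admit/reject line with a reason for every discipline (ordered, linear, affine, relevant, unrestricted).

usage: n: 2×; e: 2×; b: 1×
uses in reading order: b, n, n, e, e
typing: the term checks, with type T1
ordered: ✗ — uses contraction: n ×2, e ×2
linear: ✗ — uses contraction: n ×2, e ×2
affine: ✗ — uses contraction: n ×2, e ×2
relevant: ✓ — at least one use each (n, e, b)
unrestricted: ✓ — type-checks (T1) and nothing is barred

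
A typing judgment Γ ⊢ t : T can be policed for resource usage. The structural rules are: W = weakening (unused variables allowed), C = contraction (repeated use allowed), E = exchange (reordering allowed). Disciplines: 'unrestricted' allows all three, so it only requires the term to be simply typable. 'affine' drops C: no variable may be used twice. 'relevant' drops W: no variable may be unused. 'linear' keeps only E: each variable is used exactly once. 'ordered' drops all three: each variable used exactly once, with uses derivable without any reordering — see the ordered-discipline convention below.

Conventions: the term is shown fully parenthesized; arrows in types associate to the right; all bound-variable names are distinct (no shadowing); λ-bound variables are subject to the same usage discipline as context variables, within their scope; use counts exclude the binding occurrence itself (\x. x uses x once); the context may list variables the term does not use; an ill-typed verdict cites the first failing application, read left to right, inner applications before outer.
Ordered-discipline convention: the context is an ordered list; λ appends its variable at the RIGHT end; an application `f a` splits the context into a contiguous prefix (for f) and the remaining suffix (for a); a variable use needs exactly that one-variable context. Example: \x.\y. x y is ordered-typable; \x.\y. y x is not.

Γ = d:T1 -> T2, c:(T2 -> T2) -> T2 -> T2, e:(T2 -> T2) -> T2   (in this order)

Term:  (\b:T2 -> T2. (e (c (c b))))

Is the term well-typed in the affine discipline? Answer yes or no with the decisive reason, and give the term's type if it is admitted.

no — repeated use of c ×2
usage: d: 0; c: 2; e: 1; b (λ-bound): 1
use order (left to right): e, c, c, b
typing: well-typed at (T2 -> T2) -> T2
per-discipline verdicts: ordered ✗; linear ✗; affine ✗; relevant ✗; unrestricted ✓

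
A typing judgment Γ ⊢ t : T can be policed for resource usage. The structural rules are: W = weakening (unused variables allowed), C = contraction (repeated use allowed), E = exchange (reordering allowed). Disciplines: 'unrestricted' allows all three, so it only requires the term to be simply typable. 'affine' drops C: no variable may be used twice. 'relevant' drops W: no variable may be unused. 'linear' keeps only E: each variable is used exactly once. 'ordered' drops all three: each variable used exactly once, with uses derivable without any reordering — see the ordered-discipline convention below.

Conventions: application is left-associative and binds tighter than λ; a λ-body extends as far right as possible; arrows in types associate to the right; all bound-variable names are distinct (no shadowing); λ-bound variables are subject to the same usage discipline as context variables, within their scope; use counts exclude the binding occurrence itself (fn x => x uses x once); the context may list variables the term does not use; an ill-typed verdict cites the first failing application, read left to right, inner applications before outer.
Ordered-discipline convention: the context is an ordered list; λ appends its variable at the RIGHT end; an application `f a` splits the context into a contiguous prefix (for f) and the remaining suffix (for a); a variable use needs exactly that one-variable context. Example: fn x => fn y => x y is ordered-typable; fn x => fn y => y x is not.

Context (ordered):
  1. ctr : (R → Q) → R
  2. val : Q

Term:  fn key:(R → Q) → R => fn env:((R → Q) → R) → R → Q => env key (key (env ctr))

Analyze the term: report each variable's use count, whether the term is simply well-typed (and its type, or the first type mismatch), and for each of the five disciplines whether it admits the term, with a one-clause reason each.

usage: ctr=1, val=0, key (λ-bound)=2, env (λ-bound)=2
uses in reading order: env, key, key, env, ctr
typing: well-typed — term : ((R → Q) → R) → (((R → Q) → R) → R → Q) → Q
ordered: ✗, uses contraction: key ×2, env ×2; needs weakening: val unused
linear: ✗, uses contraction: key ×2, env ×2; needs weakening: val unused
affine: ✗, uses contraction: key ×2, env ×2
relevant: ✗, needs weakening: val unused
unrestricted: ✓, type-checks (((R → Q) → R) → (((R → Q) → R) → R → Q) → Q) and nothing is barred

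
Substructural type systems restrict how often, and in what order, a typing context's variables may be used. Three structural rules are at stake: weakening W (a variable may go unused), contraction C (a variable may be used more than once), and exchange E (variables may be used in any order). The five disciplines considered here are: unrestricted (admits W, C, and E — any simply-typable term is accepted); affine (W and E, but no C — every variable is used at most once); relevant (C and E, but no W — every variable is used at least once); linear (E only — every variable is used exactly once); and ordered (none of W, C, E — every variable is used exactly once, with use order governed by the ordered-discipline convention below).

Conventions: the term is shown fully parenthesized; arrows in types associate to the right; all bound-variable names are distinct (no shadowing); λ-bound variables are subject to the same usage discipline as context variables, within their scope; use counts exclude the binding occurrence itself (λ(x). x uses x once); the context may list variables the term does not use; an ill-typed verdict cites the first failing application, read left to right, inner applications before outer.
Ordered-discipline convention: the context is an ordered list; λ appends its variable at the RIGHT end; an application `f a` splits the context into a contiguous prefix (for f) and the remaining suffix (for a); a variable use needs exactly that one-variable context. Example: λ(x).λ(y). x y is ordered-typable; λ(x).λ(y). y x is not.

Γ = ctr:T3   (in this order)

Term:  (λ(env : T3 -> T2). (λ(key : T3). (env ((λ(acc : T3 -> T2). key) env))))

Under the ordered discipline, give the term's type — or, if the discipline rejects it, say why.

not well-typed under ordered — needs contraction — env ×2; ctr, acc never used (weakening)
use counts: ctr ×0, env [bound] ×2, key [bound] ×1, acc [bound] ×0
uses in reading order: env, key, env
typing: well-typed at (T3 -> T2) -> T3 -> T2
across the five disciplines: ordered ✗ · linear ✗ · affine ✗ · relevant ✗ · unrestricted ✓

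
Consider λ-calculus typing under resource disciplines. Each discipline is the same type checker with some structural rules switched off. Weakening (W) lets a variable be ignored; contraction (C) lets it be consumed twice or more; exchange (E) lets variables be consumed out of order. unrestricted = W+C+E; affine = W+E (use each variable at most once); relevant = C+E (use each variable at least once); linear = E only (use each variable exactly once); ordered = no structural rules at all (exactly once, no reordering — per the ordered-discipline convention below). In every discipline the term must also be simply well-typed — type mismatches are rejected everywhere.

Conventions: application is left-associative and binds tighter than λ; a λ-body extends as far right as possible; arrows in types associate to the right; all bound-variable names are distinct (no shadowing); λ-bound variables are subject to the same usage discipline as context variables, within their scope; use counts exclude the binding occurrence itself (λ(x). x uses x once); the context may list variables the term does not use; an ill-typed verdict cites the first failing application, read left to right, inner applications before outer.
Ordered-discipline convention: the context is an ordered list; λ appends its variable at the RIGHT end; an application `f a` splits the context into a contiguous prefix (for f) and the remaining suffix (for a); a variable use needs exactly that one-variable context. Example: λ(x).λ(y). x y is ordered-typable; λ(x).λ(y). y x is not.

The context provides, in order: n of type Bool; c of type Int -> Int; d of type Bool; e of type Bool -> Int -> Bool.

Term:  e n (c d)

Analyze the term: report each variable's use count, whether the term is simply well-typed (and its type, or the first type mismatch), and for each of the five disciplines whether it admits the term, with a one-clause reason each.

counts: n: 1×; c: 1×; d: 1×; e: 1×
left-to-right use order: e, n, c, d
typing: ill-typed: an argument Bool mismatches the expected Int
ordered: ✗, fails simple typing
linear: ✗, a type mismatch blocks all five
affine: ✗, the type mismatch rejects it
relevant: ✗, not simply typable
unrestricted: ✗, fails simple typing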